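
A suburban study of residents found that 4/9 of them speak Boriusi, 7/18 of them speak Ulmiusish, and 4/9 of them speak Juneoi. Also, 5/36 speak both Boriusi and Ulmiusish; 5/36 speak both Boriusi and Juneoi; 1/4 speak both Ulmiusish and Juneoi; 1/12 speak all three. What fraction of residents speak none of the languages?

Apply inclusion-exclusion:
P(≥1) = 4/9 + 7/18 + 4/9 − 5/36 − 5/36 − 1/4 + 1/12 = 5/6
P(none) = 1 − 5/6 = 1/6

1/6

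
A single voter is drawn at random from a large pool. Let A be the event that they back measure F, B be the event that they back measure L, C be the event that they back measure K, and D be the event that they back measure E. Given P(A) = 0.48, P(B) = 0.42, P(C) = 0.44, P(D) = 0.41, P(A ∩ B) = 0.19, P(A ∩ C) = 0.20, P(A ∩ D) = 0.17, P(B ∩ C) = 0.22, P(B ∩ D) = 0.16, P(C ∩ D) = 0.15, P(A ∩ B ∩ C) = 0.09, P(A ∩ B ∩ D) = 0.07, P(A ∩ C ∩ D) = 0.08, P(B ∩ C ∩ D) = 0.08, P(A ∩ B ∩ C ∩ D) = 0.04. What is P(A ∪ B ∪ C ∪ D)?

P(A ∪ B ∪ C ∪ D) = 0.48 + 0.42 + 0.44 + 0.41 − 0.19 − 0.20 − 0.17 − 0.22 − 0.16 − 0.15 + 0.09 + 0.07 + 0.08 + 0.08 − 0.04 = 0.94

0.94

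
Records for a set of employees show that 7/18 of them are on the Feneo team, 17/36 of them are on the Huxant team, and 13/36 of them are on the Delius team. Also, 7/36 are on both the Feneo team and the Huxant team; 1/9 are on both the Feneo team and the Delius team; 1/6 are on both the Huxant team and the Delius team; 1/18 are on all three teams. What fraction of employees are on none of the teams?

Using inclusion–exclusion:
P(union) = 7/18 + 17/36 + 13/36 − 7/36 − 1/9 − 1/6 + 1/18 = 29/36
P(none) = 1 − 29/36 = 7/36

7/36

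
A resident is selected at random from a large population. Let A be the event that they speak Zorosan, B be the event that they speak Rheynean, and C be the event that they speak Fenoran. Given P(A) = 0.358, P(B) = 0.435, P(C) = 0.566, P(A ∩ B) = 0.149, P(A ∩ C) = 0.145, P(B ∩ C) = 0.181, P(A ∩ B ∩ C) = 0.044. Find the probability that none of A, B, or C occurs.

By inclusion–exclusion:
P(A ∪ B ∪ C) = 0.358 + 0.435 + 0.566 − 0.149 − 0.145 − 0.181 + 0.044 = 0.928
P(none) = 1 − 0.928 = 0.072

0.072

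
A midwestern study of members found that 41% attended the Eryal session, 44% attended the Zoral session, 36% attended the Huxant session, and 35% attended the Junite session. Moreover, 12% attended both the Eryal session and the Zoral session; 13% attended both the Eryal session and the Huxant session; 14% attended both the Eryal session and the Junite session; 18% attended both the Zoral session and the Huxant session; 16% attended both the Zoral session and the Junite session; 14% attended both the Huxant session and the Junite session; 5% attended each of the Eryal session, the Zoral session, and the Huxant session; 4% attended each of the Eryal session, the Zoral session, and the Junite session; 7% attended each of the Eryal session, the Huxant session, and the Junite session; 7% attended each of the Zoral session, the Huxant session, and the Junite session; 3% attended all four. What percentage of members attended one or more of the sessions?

89%

P(at least one) = 41 + 44 + 36 + 35 − 12 − 13 − 14 − 18 − 16 − 14 + 5 + 4 + 7 + 7 − 3 = 89%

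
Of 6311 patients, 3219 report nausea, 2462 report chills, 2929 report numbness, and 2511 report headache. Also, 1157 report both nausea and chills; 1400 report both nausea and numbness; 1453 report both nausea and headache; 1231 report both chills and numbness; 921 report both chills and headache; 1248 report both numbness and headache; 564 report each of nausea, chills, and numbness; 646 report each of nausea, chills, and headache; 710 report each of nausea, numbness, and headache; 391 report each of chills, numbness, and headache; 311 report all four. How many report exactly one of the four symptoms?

1990

N(exactly one) = 3219 + 2462 + 2929 + 2511 − 2·1157 − 2·1400 − 2·1453 − 2·1231 − 2·921 − 2·1248 + 3·564 + 3·646 + 3·710 + 3·391 − 4·311 = 1990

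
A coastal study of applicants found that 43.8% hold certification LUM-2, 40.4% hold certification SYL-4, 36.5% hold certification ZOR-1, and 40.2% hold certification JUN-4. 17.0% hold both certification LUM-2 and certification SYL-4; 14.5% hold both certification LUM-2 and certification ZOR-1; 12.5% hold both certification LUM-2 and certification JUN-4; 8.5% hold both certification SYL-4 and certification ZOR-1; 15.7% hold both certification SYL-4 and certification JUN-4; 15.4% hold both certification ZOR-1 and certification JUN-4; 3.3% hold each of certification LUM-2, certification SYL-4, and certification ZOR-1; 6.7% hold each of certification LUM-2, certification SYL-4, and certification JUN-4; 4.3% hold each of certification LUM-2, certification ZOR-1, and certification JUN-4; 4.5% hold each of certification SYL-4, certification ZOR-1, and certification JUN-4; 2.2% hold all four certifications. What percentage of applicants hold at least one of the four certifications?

93.9%

Using inclusion–exclusion:
P(≥1) = 43.8 + 40.4 + 36.5 + 40.2 − 17.0 − 14.5 − 12.5 − 8.5 − 15.7 − 15.4 + 3.3 + 6.7 + 4.3 + 4.5 − 2.2 = 93.9%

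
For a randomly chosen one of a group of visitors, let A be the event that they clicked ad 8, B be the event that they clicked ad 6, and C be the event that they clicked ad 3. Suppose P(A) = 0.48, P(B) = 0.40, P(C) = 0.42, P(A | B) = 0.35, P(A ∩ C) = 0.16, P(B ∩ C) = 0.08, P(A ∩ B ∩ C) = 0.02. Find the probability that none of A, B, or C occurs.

P(A ∩ B) = P(B)·P(A|B) = 0.40 × 0.35 = 0.14
Inclusion–exclusion gives
P(A ∪ B ∪ C) = 0.48 + 0.40 + 0.42 − 0.14 − 0.16 − 0.08 + 0.02 = 0.94
P(none) = 1 − 0.94 = 0.06

0.06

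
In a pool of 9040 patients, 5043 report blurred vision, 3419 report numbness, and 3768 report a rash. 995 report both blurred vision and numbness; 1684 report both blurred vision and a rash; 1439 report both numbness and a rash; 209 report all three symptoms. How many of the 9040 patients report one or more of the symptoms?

By inclusion–exclusion:
|at least one| = 5043 + 3419 + 3768 − 995 − 1684 − 1439 + 209 = 8321

8321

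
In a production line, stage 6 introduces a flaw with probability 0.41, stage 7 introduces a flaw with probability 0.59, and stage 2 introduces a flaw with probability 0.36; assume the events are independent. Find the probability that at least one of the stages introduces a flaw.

P(none) = (1 − 0.41) × (1 − 0.59) × (1 − 0.36) = 0.59 × 0.41 × 0.64 = 0.154816
P(at least one) = 1 − 0.154816 = 0.845184

0.845184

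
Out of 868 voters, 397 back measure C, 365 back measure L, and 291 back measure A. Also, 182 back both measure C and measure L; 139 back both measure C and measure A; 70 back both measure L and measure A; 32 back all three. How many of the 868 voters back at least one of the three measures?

694

|at least one| = 397 + 365 + 291 − 182 − 139 − 70 + 32 = 694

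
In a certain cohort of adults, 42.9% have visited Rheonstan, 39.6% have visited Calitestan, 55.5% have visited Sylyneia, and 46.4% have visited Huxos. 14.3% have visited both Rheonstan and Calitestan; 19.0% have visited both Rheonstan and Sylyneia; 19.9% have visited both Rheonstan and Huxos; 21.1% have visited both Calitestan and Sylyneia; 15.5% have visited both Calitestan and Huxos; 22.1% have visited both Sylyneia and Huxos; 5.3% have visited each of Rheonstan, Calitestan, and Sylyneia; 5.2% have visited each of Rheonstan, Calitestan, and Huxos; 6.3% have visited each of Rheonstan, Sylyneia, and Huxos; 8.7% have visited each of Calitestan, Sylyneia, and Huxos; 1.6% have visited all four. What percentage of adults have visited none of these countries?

P(at least one) = 42.9 + 39.6 + 55.5 + 46.4 − 14.3 − 19.0 − 19.9 − 21.1 − 15.5 − 22.1 + 5.3 + 5.2 + 6.3 + 8.7 − 1.6 = 96.4%
P(none) = 100% − 96.4% = 3.6%

3.6%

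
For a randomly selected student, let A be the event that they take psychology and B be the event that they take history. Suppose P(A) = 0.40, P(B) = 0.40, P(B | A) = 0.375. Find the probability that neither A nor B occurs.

0.35

P(A ∩ B) = P(A)·P(B|A) = 0.40 × 0.375 = 0.15
Inclusion–exclusion gives
P(A ∪ B) = 0.40 + 0.40 − 0.15 = 0.65
P(none) = 1 − 0.65 = 0.35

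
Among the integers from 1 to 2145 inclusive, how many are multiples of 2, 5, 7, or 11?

By inclusion–exclusion:
1072 + 429 + 306 + 195 − 214 − 153 − 97 − 61 − 39 − 27 + 30 + 19 + 13 + 5 − 2 = 1476

1476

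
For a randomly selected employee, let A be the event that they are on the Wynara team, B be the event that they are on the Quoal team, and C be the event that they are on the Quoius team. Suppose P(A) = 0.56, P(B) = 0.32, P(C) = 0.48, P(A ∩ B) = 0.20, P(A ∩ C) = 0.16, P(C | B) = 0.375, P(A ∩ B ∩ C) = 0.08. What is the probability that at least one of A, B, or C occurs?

0.96

P(B ∩ C) = P(B)·P(C|B) = 0.32 × 0.375 = 0.12
Inclusion–exclusion gives
P(A ∪ B ∪ C) = 0.56 + 0.32 + 0.48 − 0.20 − 0.16 − 0.12 + 0.08 = 0.96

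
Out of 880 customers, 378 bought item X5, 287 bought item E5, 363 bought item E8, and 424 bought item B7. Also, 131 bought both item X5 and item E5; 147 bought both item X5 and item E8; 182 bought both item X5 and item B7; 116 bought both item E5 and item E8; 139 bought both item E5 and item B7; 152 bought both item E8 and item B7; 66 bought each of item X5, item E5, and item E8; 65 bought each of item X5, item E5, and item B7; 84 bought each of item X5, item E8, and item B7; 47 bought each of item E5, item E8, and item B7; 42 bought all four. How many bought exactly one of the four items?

336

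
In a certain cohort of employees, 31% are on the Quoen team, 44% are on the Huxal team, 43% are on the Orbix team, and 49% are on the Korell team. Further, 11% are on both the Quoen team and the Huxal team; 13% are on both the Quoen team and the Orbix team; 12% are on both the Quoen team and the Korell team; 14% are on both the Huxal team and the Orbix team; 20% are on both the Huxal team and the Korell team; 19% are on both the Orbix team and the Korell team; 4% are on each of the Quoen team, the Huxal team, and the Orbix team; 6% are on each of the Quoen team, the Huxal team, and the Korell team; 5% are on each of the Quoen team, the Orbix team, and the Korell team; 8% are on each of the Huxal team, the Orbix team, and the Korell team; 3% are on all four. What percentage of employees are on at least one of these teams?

98%

P(union) = 31 + 44 + 43 + 49 − 11 − 13 − 12 − 14 − 20 − 19 + 4 + 6 + 5 + 8 − 3 = 98%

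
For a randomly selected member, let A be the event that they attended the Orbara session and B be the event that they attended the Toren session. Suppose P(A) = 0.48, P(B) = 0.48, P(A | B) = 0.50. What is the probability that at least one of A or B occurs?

0.72

P(A ∩ B) = P(B)·P(A|B) = 0.48 × 0.50 = 0.24
By inclusion–exclusion:
P(A ∪ B) = 0.48 + 0.48 − 0.24 = 0.72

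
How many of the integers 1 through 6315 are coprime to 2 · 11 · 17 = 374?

2702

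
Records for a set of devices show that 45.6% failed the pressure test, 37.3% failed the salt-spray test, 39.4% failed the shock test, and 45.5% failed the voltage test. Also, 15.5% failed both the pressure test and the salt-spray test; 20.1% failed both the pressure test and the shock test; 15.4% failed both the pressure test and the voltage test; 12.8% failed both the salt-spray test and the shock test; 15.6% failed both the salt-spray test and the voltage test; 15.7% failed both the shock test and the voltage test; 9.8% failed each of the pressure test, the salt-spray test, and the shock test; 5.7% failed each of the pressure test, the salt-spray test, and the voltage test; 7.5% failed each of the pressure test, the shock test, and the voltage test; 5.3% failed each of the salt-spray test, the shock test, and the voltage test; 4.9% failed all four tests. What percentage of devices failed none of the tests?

By inclusion-exclusion,
P(≥1) = 45.6 + 37.3 + 39.4 + 45.5 − 15.5 − 20.1 − 15.4 − 12.8 − 15.6 − 15.7 + 9.8 + 5.7 + 7.5 + 5.3 − 4.9 = 96.1%
P(none) = 100% − 96.1% = 3.9%

3.9%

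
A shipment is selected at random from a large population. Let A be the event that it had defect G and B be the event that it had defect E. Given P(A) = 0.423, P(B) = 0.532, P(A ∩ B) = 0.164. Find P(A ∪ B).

P(A ∪ B) = 0.423 + 0.532 − 0.164 = 0.791

0.791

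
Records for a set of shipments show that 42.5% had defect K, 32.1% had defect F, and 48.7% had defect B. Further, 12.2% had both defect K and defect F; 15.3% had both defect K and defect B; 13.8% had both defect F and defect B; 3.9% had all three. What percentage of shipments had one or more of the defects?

P(≥1) = 42.5 + 32.1 + 48.7 − 12.2 − 15.3 − 13.8 + 3.9 = 85.9%

85.9%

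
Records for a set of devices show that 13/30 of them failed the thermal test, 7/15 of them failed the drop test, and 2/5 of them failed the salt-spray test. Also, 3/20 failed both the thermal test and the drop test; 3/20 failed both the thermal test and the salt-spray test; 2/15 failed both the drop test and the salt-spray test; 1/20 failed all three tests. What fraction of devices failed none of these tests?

Apply inclusion-exclusion:
P(at least one) = 13/30 + 7/15 + 2/5 − 3/20 − 3/20 − 2/15 + 1/20 = 11/12
P(none) = 1 − 11/12 = 1/12

1/12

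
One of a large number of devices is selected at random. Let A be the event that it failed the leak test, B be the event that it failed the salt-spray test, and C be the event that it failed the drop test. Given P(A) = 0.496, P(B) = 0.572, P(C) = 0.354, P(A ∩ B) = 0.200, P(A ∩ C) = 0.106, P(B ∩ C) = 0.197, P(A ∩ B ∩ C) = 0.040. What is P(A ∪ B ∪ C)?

0.959

P(A ∪ B ∪ C) = 0.496 + 0.572 + 0.354 − 0.200 − 0.106 − 0.197 + 0.040 = 0.959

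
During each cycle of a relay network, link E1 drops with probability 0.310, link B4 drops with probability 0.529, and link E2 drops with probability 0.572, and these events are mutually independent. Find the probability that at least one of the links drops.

0.86090428

P(none) = (1 − 0.310) × (1 − 0.529) × (1 − 0.572) = 0.690 × 0.471 × 0.428 = 0.13909572
P(at least one) = 1 − 0.13909572 = 0.86090428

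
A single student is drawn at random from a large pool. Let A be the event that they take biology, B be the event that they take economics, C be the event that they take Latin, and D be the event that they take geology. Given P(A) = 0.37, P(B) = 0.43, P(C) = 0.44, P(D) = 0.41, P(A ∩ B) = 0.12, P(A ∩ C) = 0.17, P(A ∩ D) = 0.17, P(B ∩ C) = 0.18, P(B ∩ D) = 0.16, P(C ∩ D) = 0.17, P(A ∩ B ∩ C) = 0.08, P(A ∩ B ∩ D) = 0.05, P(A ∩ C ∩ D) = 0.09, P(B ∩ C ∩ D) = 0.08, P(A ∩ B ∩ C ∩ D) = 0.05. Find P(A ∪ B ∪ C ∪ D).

By inclusion–exclusion:
P(A ∪ B ∪ C ∪ D) = 0.37 + 0.43 + 0.44 + 0.41 − 0.12 − 0.17 − 0.17 − 0.18 − 0.16 − 0.17 + 0.08 + 0.05 + 0.09 + 0.08 − 0.05 = 0.93

0.93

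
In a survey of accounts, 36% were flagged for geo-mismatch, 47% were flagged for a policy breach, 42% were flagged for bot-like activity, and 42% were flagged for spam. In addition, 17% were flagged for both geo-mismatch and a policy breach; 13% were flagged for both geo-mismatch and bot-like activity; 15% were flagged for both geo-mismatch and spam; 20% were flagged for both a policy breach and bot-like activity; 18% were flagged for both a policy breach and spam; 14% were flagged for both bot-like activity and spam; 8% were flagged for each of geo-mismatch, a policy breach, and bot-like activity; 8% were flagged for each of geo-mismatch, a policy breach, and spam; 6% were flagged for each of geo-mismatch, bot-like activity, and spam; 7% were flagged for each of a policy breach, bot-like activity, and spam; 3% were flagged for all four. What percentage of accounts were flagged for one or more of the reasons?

96%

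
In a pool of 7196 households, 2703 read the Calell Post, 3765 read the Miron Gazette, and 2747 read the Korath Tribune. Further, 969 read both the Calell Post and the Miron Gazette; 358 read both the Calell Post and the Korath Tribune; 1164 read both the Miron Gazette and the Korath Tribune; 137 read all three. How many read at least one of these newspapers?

6861

Using inclusion–exclusion:
|at least one| = 2703 + 3765 + 2747 − 969 − 358 − 1164 + 137 = 6861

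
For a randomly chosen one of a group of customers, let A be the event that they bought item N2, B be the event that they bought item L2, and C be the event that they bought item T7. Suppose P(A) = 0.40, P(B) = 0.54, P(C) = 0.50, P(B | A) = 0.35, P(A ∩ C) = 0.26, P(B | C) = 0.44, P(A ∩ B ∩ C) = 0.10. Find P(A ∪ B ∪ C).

0.92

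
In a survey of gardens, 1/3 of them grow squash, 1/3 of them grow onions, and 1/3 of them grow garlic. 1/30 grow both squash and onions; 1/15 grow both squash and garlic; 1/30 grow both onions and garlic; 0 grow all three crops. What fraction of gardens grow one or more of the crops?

P(≥1) = 1/3 + 1/3 + 1/3 − 1/30 − 1/15 − 1/30 + 0 = 13/15

13/15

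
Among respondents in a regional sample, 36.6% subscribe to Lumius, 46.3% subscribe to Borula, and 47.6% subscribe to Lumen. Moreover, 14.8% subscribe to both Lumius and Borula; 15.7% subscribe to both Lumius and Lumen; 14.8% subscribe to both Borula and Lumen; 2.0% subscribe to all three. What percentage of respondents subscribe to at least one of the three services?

By inclusion–exclusion:
P(≥1) = 36.6 + 46.3 + 47.6 − 14.8 − 15.7 − 14.8 + 2.0 = 87.2%

87.2%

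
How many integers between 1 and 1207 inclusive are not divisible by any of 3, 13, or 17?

699

⌊1207/3⌋ + ⌊1207/13⌋ + ⌊1207/17⌋ − ⌊1207/39⌋ − ⌊1207/51⌋ − ⌊1207/221⌋ + ⌊1207/663⌋ = 402 + 92 + 71 − 30 − 23 − 5 + 1 = 508
1207 − 508 = 699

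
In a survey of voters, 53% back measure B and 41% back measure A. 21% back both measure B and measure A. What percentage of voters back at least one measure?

By inclusion-exclusion,
P(≥1) = 53 + 41 − 21 = 73%

73%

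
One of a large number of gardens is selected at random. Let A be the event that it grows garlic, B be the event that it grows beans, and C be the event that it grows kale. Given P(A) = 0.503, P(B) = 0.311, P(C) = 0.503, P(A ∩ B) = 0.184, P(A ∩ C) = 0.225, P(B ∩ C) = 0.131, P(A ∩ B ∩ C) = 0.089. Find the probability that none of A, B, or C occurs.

0.134

P(A ∪ B ∪ C) = 0.503 + 0.311 + 0.503 − 0.184 − 0.225 − 0.131 + 0.089 = 0.866
P(none) = 1 − 0.866 = 0.134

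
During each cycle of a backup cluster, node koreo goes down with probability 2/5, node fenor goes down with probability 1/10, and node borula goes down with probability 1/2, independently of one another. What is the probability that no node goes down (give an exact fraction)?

27/100

P(none) = (1 − 2/5) × (1 − 1/10) × (1 − 1/2) = 3/5 × 9/10 × 1/2 = 27/100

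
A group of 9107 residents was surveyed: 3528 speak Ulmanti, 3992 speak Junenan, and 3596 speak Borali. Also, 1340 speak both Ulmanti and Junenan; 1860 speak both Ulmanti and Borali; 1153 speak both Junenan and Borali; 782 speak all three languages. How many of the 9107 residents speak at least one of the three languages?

7545

|at least one| = 3528 + 3992 + 3596 − 1340 − 1860 − 1153 + 782 = 7545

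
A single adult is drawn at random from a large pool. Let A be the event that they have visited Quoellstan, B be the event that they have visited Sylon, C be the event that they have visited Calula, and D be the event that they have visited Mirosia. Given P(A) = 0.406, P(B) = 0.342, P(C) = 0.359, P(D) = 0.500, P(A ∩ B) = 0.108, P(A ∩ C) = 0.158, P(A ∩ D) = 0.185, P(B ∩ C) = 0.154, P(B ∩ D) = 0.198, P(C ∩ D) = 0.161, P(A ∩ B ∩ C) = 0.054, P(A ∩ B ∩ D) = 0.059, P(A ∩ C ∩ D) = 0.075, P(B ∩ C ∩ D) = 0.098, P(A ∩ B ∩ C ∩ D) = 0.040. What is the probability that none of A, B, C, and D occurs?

0.111

Inclusion–exclusion gives
P(A ∪ B ∪ C ∪ D) = 0.406 + 0.342 + 0.359 + 0.500 − 0.108 − 0.158 − 0.185 − 0.154 − 0.198 − 0.161 + 0.054 + 0.059 + 0.075 + 0.098 − 0.040 = 0.889
P(none) = 1 − 0.889 = 0.111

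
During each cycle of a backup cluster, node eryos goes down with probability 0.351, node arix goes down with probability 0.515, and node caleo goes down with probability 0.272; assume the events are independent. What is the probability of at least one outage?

P(none) = (1 − 0.351) × (1 − 0.515) × (1 − 0.272) = 0.649 × 0.485 × 0.728 = 0.22914892
P(at least one) = 1 − 0.22914892 = 0.77085108

0.77085108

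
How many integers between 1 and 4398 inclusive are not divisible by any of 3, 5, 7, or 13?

1856

⌊4398/3⌋ + ⌊4398/5⌋ + ⌊4398/7⌋ + ⌊4398/13⌋ − ⌊4398/15⌋ − ⌊4398/21⌋ − ⌊4398/39⌋ − ⌊4398/35⌋ − ⌊4398/65⌋ − ⌊4398/91⌋ + ⌊4398/105⌋ + ⌊4398/195⌋ + ⌊4398/273⌋ + ⌊4398/455⌋ − ⌊4398/1365⌋ = 1466 + 879 + 628 + 338 − 293 − 209 − 112 − 125 − 67 − 48 + 41 + 22 + 16 + 9 − 3 = 2542
4398 − 2542 = 1856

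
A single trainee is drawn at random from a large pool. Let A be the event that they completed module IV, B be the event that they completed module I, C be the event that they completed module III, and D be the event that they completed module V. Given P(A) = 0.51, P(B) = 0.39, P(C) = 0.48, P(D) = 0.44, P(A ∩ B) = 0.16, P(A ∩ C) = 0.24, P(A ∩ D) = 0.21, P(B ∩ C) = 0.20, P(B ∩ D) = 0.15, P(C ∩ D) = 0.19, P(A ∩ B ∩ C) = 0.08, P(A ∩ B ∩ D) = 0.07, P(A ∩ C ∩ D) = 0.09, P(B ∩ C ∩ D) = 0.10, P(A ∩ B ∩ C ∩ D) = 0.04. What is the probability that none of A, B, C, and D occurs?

0.03

P(A ∪ B ∪ C ∪ D) = 0.51 + 0.39 + 0.48 + 0.44 − 0.16 − 0.24 − 0.21 − 0.20 − 0.15 − 0.19 + 0.08 + 0.07 + 0.09 + 0.10 − 0.04 = 0.97
P(none) = 1 − 0.97 = 0.03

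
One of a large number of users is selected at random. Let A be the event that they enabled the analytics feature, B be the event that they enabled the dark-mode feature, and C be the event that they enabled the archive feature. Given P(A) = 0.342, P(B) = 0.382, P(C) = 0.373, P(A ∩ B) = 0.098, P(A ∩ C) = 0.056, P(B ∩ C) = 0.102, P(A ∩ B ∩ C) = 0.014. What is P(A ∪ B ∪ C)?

0.855

By inclusion–exclusion:
P(A ∪ B ∪ C) = 0.342 + 0.382 + 0.373 − 0.098 − 0.056 − 0.102 + 0.014 = 0.855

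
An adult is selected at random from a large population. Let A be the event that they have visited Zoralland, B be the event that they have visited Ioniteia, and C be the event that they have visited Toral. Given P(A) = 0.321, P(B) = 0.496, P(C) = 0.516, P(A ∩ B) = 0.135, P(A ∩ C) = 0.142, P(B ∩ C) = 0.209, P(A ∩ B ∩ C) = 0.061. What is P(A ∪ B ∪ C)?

0.908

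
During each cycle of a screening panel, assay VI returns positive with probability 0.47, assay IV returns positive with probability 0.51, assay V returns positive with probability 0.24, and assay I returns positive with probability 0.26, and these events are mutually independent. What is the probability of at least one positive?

0.85394472

P(none) = (1 − 0.47) × (1 − 0.51) × (1 − 0.24) × (1 − 0.26) = 0.53 × 0.49 × 0.76 × 0.74 = 0.14605528
P(at least one) = 1 − 0.14605528 = 0.85394472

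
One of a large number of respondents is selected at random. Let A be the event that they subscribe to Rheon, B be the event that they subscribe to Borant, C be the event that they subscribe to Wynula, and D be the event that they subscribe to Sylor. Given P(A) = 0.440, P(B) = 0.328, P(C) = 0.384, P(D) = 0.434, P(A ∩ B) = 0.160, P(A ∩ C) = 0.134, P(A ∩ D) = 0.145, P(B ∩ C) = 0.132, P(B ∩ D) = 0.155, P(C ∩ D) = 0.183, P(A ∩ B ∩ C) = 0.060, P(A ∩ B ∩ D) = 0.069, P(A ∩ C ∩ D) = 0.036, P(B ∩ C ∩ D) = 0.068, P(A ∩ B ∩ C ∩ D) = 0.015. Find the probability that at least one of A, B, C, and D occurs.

0.895

P(A ∪ B ∪ C ∪ D) = 0.440 + 0.328 + 0.384 + 0.434 − 0.160 − 0.134 − 0.145 − 0.132 − 0.155 − 0.183 + 0.060 + 0.069 + 0.036 + 0.068 − 0.015 = 0.895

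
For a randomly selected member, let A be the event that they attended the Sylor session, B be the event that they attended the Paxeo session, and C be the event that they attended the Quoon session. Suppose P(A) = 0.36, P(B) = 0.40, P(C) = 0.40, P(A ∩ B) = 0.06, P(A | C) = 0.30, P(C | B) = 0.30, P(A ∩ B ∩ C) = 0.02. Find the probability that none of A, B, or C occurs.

0.12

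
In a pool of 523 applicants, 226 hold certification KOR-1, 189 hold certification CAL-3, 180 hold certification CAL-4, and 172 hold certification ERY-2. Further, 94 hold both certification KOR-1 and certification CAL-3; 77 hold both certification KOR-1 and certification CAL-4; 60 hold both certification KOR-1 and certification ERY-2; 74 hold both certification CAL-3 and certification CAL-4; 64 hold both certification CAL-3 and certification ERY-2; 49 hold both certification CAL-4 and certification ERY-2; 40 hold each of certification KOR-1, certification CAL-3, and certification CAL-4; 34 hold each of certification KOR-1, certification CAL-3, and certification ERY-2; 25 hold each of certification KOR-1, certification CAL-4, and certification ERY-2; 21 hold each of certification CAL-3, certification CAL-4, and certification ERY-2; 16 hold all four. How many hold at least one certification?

By inclusion–exclusion:
|union| = 226 + 189 + 180 + 172 − 94 − 77 − 60 − 74 − 64 − 49 + 40 + 34 + 25 + 21 − 16 = 453

453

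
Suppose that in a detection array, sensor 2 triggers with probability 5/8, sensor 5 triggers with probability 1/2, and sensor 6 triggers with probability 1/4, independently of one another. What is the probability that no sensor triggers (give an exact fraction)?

9/64

P(none) = (1 − 5/8) × (1 − 1/2) × (1 − 1/4) = 3/8 × 1/2 × 3/4 = 9/64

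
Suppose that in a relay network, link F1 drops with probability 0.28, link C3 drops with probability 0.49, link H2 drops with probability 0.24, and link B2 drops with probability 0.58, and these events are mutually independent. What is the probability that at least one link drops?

0.88278976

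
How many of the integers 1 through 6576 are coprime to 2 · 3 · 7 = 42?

⌊6576/2⌋ + ⌊6576/3⌋ + ⌊6576/7⌋ − ⌊6576/6⌋ − ⌊6576/14⌋ − ⌊6576/21⌋ + ⌊6576/42⌋ = 3288 + 2192 + 939 − 1096 − 469 − 313 + 156 = 4697
6576 − 4697 = 1879

1879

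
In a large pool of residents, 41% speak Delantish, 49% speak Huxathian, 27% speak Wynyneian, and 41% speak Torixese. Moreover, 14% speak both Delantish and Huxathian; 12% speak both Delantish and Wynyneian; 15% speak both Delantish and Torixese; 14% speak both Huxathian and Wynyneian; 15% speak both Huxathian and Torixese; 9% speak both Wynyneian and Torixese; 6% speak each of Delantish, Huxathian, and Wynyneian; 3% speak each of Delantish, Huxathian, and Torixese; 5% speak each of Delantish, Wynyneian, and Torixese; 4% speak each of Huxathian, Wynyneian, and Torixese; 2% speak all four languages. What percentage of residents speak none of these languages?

By inclusion-exclusion,
P(union) = 41 + 49 + 27 + 41 − 14 − 12 − 15 − 14 − 15 − 9 + 6 + 3 + 5 + 4 − 2 = 95%
P(none) = 100% − 95% = 5%

5%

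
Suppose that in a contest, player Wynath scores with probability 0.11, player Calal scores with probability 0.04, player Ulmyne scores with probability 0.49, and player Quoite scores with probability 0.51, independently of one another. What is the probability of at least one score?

0.78648544

P(none) = (1 − 0.11) × (1 − 0.04) × (1 − 0.49) × (1 − 0.51) = 0.89 × 0.96 × 0.51 × 0.49 = 0.21351456
P(at least one) = 1 − 0.21351456 = 0.78648544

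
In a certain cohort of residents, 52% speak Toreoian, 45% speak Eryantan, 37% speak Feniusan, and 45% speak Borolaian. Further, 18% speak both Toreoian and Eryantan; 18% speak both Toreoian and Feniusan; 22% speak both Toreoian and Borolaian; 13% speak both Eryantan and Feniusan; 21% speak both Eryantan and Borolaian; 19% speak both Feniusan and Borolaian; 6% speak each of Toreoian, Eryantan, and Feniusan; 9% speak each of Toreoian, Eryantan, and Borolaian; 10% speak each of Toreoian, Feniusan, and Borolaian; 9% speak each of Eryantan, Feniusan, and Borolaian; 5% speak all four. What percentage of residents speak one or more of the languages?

Apply inclusion-exclusion:
P(at least one) = 52 + 45 + 37 + 45 − 18 − 18 − 22 − 13 − 21 − 19 + 6 + 9 + 10 + 9 − 5 = 97%

97%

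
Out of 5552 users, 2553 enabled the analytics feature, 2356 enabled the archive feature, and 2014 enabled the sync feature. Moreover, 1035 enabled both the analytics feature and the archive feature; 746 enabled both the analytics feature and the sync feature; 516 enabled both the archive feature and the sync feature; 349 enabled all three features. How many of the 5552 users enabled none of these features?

|union| = 2553 + 2356 + 2014 − 1035 − 746 − 516 + 349 = 4975
None: 5552 − 4975 = 577

577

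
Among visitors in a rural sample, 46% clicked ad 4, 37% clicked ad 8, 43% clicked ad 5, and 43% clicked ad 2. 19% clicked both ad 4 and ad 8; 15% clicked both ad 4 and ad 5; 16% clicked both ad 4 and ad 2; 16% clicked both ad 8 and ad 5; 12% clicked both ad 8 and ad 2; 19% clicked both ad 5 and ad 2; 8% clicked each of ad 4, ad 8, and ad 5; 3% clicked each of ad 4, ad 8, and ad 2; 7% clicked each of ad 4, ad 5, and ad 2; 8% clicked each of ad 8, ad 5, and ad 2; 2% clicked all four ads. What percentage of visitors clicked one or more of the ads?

P(≥1) = 46 + 37 + 43 + 43 − 19 − 15 − 16 − 16 − 12 − 19 + 8 + 3 + 7 + 8 − 2 = 96%

96%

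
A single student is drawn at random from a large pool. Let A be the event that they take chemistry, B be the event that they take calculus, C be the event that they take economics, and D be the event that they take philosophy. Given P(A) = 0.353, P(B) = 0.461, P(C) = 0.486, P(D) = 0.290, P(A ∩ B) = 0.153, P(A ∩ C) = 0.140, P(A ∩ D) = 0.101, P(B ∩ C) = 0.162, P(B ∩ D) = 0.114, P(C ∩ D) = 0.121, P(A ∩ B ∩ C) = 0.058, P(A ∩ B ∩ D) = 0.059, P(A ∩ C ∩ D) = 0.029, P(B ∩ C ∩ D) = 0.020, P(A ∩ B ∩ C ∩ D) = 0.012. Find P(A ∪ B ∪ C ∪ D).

0.953

By inclusion–exclusion:
P(A ∪ B ∪ C ∪ D) = 0.353 + 0.461 + 0.486 + 0.290 − 0.153 − 0.140 − 0.101 − 0.162 − 0.114 − 0.121 + 0.058 + 0.059 + 0.029 + 0.020 − 0.012 = 0.953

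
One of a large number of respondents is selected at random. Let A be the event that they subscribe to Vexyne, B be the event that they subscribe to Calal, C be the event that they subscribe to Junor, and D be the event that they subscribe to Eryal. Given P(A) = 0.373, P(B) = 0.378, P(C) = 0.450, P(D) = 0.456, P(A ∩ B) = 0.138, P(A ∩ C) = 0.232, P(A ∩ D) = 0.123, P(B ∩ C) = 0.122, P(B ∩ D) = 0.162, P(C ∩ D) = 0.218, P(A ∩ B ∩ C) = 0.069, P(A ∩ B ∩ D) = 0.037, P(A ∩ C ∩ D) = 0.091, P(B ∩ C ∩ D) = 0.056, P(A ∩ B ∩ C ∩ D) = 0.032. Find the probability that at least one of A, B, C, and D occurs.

P(A ∪ B ∪ C ∪ D) = 0.373 + 0.378 + 0.450 + 0.456 − 0.138 − 0.232 − 0.123 − 0.122 − 0.162 − 0.218 + 0.069 + 0.037 + 0.091 + 0.056 − 0.032 = 0.883

0.883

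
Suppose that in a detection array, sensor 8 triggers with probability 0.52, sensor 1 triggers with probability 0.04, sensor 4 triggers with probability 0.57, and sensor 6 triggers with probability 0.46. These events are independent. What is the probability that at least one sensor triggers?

0.89300224

P(none) = (1 − 0.52) × (1 − 0.04) × (1 − 0.57) × (1 − 0.46) = 0.48 × 0.96 × 0.43 × 0.54 = 0.10699776
P(at least one) = 1 − 0.10699776 = 0.89300224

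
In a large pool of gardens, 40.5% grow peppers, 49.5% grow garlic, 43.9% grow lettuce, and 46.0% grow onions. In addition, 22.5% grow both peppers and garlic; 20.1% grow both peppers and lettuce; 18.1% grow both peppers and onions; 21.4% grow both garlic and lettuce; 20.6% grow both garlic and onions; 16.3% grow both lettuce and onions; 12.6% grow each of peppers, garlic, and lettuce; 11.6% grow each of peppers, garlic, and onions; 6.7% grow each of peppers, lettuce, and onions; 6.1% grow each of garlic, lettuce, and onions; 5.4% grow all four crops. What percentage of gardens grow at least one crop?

92.5%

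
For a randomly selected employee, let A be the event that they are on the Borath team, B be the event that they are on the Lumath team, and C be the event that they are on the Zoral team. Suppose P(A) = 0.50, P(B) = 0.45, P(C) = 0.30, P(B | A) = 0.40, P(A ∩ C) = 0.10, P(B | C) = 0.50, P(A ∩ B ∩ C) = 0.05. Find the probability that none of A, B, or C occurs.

0.15

P(A ∩ B) = P(A)·P(B|A) = 0.50 × 0.40 = 0.20
P(B ∩ C) = P(C)·P(B|C) = 0.30 × 0.50 = 0.15
Using inclusion–exclusion:
P(A ∪ B ∪ C) = 0.50 + 0.45 + 0.30 − 0.20 − 0.10 − 0.15 + 0.05 = 0.85
P(none) = 1 − 0.85 = 0.15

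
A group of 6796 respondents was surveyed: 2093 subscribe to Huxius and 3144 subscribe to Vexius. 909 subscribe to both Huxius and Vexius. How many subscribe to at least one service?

4328

|at least one| = 2093 + 3144 − 909 = 4328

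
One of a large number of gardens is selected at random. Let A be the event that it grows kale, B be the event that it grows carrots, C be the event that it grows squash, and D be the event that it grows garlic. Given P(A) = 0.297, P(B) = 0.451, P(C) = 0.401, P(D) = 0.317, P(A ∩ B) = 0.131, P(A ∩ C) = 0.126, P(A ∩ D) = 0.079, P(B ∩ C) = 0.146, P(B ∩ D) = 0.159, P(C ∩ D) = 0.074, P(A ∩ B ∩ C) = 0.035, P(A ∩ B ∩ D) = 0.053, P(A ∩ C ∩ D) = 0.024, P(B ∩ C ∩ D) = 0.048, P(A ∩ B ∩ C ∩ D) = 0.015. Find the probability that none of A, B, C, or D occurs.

By inclusion–exclusion:
P(A ∪ B ∪ C ∪ D) = 0.297 + 0.451 + 0.401 + 0.317 − 0.131 − 0.126 − 0.079 − 0.146 − 0.159 − 0.074 + 0.035 + 0.053 + 0.024 + 0.048 − 0.015 = 0.896
P(none) = 1 − 0.896 = 0.104

0.104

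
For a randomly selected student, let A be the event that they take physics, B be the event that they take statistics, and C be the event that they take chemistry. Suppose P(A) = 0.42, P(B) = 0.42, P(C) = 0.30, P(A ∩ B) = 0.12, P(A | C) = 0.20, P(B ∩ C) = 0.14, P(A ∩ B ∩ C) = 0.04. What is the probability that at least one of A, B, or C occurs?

0.86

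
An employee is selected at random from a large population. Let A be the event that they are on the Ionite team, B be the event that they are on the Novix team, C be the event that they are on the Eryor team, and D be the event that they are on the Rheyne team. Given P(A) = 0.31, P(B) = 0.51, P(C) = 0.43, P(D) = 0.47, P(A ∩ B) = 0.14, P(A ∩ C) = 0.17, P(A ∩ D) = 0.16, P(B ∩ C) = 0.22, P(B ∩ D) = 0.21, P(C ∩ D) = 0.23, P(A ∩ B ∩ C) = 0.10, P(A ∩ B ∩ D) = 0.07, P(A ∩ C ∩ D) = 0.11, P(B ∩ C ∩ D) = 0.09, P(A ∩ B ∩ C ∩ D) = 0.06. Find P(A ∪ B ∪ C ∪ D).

0.90

P(A ∪ B ∪ C ∪ D) = 0.31 + 0.51 + 0.43 + 0.47 − 0.14 − 0.17 − 0.16 − 0.22 − 0.21 − 0.23 + 0.10 + 0.07 + 0.11 + 0.09 − 0.06 = 0.90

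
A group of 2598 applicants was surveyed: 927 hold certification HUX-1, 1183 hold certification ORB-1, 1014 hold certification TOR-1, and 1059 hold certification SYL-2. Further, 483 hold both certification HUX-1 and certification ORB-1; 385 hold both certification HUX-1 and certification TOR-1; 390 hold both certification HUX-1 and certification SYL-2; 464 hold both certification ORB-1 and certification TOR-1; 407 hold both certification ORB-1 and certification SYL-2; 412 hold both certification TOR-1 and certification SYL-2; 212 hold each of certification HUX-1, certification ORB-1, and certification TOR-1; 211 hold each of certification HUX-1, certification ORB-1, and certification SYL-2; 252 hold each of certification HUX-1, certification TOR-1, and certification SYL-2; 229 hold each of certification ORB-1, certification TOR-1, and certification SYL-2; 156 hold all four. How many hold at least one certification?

2390

By inclusion-exclusion,
|at least one| = 927 + 1183 + 1014 + 1059 − 483 − 385 − 390 − 464 − 407 − 412 + 212 + 211 + 252 + 229 − 156 = 2390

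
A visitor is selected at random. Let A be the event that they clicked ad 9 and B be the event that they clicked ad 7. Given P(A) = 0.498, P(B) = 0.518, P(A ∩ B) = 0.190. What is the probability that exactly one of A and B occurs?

0.636

By inclusion–exclusion (exactly-one form):
P(exactly one) = 0.498 + 0.518 − 2·0.190 = 0.636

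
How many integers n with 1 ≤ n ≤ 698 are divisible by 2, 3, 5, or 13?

floor(698/2) + floor(698/3) + floor(698/5) + floor(698/13) − floor(698/6) − floor(698/10) − floor(698/26) − floor(698/15) − floor(698/39) − floor(698/65) + floor(698/30) + floor(698/78) + floor(698/130) + floor(698/195) − floor(698/390) = 349 + 232 + 139 + 53 − 116 − 69 − 26 − 46 − 17 − 10 + 23 + 8 + 5 + 3 − 1 = 527

527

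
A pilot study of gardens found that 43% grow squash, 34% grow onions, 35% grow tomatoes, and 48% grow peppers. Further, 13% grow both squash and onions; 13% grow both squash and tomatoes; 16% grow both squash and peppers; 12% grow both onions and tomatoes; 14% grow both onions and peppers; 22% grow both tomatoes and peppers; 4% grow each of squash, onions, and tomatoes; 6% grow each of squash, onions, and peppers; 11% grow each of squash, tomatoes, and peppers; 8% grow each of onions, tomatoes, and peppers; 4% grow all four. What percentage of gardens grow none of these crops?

5%

By inclusion-exclusion,
P(union) = 43 + 34 + 35 + 48 − 13 − 13 − 16 − 12 − 14 − 22 + 4 + 6 + 11 + 8 − 4 = 95%
P(none) = 100% − 95% = 5%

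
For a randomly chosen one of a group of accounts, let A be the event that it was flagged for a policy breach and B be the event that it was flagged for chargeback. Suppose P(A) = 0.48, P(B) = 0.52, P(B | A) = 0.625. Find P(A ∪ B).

P(A ∩ B) = P(A)·P(B|A) = 0.48 × 0.625 = 0.30
P(A ∪ B) = 0.48 + 0.52 − 0.30 = 0.70

0.70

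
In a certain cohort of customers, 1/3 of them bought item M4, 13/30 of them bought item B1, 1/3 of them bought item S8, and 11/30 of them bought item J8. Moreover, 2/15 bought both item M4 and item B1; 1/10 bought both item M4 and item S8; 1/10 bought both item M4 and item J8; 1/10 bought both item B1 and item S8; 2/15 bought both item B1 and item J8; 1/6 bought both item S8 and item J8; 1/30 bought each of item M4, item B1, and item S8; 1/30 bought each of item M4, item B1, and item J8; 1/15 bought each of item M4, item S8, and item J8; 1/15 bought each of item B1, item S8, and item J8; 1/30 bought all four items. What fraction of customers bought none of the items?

1/10

P(union) = 1/3 + 13/30 + 1/3 + 11/30 − 2/15 − 1/10 − 1/10 − 1/10 − 2/15 − 1/6 + 1/30 + 1/30 + 1/15 + 1/15 − 1/30 = 9/10
P(none) = 1 − 9/10 = 1/10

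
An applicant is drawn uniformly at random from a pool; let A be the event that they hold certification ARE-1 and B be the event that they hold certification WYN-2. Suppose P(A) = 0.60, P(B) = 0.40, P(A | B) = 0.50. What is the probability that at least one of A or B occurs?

0.80

P(A ∩ B) = P(B)·P(A|B) = 0.40 × 0.50 = 0.20
Inclusion–exclusion gives
P(A ∪ B) = 0.60 + 0.40 − 0.20 = 0.80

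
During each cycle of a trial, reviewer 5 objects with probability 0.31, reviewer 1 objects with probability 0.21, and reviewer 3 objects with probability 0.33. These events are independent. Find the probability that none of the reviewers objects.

0.365217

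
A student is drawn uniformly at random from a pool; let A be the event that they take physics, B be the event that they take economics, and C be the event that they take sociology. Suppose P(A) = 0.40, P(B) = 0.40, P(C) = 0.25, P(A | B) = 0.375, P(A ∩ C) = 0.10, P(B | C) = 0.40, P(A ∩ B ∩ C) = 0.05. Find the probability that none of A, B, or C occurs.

0.25

P(A ∩ B) = P(B)·P(A|B) = 0.40 × 0.375 = 0.15
P(B ∩ C) = P(C)·P(B|C) = 0.25 × 0.40 = 0.10
By inclusion–exclusion:
P(A ∪ B ∪ C) = 0.40 + 0.40 + 0.25 − 0.15 − 0.10 − 0.10 + 0.05 = 0.75
P(none) = 1 − 0.75 = 0.25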